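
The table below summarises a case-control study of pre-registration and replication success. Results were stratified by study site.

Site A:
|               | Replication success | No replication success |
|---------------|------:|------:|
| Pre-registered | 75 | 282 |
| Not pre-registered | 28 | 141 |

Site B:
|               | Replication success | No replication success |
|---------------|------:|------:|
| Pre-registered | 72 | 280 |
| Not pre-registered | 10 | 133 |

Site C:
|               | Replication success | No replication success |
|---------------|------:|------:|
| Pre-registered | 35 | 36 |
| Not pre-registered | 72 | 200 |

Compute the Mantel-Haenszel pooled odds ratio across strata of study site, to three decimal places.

OR_MH = Σ(aᵢdᵢ/nᵢ) / Σ(bᵢcᵢ/nᵢ), where nᵢ is the stratum total.
Stratum 1 (Site A): n = 526; a·d/n = 75·141/526 = 20.1046; b·c/n = 282·28/526 = 15.0114
Stratum 2 (Site B): n = 495; a·d/n = 72·133/495 = 19.3455; b·c/n = 280·10/495 = 5.6566
Stratum 3 (Site C): n = 343; a·d/n = 35·200/343 = 20.4082; b·c/n = 36·72/343 = 7.5569
OR_MH = (20.1046 + 19.3455 + 20.4082) / (15.0114 + 5.6566 + 7.5569) = 59.8582 / 28.2248 = 2.12076

2.121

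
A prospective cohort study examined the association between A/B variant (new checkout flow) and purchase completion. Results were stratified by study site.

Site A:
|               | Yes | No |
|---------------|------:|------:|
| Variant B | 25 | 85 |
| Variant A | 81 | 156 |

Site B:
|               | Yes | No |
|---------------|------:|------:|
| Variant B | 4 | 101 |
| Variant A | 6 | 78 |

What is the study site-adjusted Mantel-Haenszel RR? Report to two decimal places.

RR_MH = Σ(aᵢ·n₀ᵢ/nᵢ) / Σ(cᵢ·n₁ᵢ/nᵢ), with n₁ᵢ = aᵢ+bᵢ (exposed), n₀ᵢ = cᵢ+dᵢ (unexposed), nᵢ = n₁ᵢ+n₀ᵢ.
Stratum 1 (Site A): n₁ = 110, n₀ = 237, n = 347; a·n₀/n = 25·237/347 = 17.0749; c·n₁/n = 81·110/347 = 25.6772
Stratum 2 (Site B): n₁ = 105, n₀ = 84, n = 189; a·n₀/n = 4·84/189 = 1.7778; c·n₁/n = 6·105/189 = 3.3333
RR_MH = (17.0749 + 1.7778) / (25.6772 + 3.3333) = 18.8527 / 29.0106 = 0.64986

0.65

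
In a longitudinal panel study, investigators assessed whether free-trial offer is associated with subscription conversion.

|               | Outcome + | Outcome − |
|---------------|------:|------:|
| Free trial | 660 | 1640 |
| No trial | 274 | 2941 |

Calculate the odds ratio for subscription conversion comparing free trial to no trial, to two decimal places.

4.32

Cells: a = 660, b = 1640, c = 274, d = 2941.
OR = (a·d)/(b·c) = (660 × 2941) / (1640 × 274) = 1941060 / 449360 = 4.31961
The odds of subscription conversion are about 4.32 times as high in the free trial group.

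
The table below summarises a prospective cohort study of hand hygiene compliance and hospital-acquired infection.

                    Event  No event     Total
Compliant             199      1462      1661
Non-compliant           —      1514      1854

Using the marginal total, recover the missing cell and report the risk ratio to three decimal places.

0.653

The missing cell is in the unexposed row: 1854 − 1514 = 340.
So a = 199, b = 1462, c = 340, d = 1514.
RR = [a/(a+b)] / [c/(c+d)] = (199/1661) / (340/1854) = 0.11981/0.18339 = 0.65330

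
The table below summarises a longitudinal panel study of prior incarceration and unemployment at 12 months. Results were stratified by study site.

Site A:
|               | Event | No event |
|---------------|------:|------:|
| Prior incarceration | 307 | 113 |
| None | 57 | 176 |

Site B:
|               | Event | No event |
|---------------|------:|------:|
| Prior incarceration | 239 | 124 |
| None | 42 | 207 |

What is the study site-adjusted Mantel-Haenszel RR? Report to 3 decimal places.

RR_MH = Σ(aᵢ·n₀ᵢ/nᵢ) / Σ(cᵢ·n₁ᵢ/nᵢ), with n₁ᵢ = aᵢ+bᵢ (exposed), n₀ᵢ = cᵢ+dᵢ (unexposed), nᵢ = n₁ᵢ+n₀ᵢ.
Stratum 1 (Site A): n₁ = 420, n₀ = 233, n = 653; a·n₀/n = 307·233/653 = 109.5421; c·n₁/n = 57·420/653 = 36.6616
Stratum 2 (Site B): n₁ = 363, n₀ = 249, n = 612; a·n₀/n = 239·249/612 = 97.2402; c·n₁/n = 42·363/612 = 24.9118
RR_MH = (109.5421 + 97.2402) / (36.6616 + 24.9118) = 206.7823 / 61.5733 = 3.35831

3.358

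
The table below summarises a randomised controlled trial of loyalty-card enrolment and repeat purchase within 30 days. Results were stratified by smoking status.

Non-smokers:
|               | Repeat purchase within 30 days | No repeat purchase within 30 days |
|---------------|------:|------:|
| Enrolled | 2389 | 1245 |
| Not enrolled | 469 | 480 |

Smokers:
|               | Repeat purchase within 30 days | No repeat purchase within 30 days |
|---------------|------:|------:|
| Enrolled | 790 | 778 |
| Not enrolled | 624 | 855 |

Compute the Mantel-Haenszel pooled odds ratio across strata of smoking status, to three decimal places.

OR_MH = Σ(aᵢdᵢ/nᵢ) / Σ(bᵢcᵢ/nᵢ), where nᵢ is the stratum total.
Stratum 1 (Non-smokers): n = 4583; a·d/n = 2389·480/4583 = 250.2117; b·c/n = 1245·469/4583 = 127.4067
Stratum 2 (Smokers): n = 3047; a·d/n = 790·855/3047 = 221.6771; b·c/n = 778·624/3047 = 159.3279
OR_MH = (250.2117 + 221.6771) / (127.4067 + 159.3279) = 471.8887 / 286.7346 = 1.64573

1.646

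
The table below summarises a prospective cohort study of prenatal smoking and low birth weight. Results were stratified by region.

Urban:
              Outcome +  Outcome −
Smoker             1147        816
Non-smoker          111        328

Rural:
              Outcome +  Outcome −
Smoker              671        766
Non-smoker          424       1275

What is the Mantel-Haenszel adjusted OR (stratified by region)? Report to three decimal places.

3.040

OR_MH = Σ(aᵢdᵢ/nᵢ) / Σ(bᵢcᵢ/nᵢ), where nᵢ is the stratum total.
Stratum 1 (Urban): n = 2402; a·d/n = 1147·328/2402 = 156.6261; b·c/n = 816·111/2402 = 37.7086
Stratum 2 (Rural): n = 3136; a·d/n = 671·1275/3136 = 272.8077; b·c/n = 766·424/3136 = 103.5663
OR_MH = (156.6261 + 272.8077) / (37.7086 + 103.5663) = 429.4339 / 141.2749 = 3.03970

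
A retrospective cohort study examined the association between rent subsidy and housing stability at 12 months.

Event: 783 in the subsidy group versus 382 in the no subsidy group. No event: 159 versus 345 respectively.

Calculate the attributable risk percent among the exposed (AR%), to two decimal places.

36.79

From the description: a = 783, b = 159, c = 382, d = 345.
Risk in exposed = 783/942 = 0.83121; risk in unexposed = 382/727 = 0.52545.
RR = 0.83121/0.52545 = 1.58191
AR% = (RR − 1)/RR × 100 = (1.58191 − 1)/1.58191 × 100 = 36.7853%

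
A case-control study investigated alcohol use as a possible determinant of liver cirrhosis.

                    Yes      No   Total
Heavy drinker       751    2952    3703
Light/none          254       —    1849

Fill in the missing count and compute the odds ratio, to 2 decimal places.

The missing cell is in the unexposed row: 1849 − 254 = 1595.
So a = 751, b = 2952, c = 254, d = 1595.
OR = (a·d)/(b·c) = (751 × 1595) / (2952 × 254) = 1197845 / 749808 = 1.59754

1.60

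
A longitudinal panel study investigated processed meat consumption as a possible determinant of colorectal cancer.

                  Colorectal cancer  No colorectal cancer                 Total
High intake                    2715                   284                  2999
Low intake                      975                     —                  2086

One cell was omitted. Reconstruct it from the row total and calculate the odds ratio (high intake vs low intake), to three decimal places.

10.893

The missing cell is in the unexposed row: 2086 − 975 = 1111.
So a = 2715, b = 284, c = 975, d = 1111.
OR = (a·d)/(b·c) = (2715 × 1111) / (284 × 975) = 3016365 / 276900 = 10.89334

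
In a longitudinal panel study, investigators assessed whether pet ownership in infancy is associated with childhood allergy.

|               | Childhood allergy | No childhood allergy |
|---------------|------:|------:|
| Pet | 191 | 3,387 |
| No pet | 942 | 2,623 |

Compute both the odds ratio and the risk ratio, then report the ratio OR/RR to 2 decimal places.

0.78

Cells: a = 191, b = 3387, c = 942, d = 2623.
OR = (191·2623)/(3387·942) = 500993/3190554 = 0.15702
Risk in exposed = 191/3578 = 0.05338; risk in unexposed = 942/3565 = 0.26424; RR = 0.20202
OR/RR = 0.15702 / 0.20202 = 0.77726
The outcome is not rare, so the OR lies further from 1 than the RR.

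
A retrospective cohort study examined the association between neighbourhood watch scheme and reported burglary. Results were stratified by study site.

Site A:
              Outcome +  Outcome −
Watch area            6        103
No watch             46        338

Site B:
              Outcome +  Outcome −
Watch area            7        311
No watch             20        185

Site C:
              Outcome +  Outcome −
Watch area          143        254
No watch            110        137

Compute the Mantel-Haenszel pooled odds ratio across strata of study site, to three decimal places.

OR_MH = Σ(aᵢdᵢ/nᵢ) / Σ(bᵢcᵢ/nᵢ), where nᵢ is the stratum total.
Stratum 1 (Site A): n = 493; a·d/n = 6·338/493 = 4.1136; b·c/n = 103·46/493 = 9.6105
Stratum 2 (Site B): n = 523; a·d/n = 7·185/523 = 2.4761; b·c/n = 311·20/523 = 11.8929
Stratum 3 (Site C): n = 644; a·d/n = 143·137/644 = 30.4208; b·c/n = 254·110/644 = 43.3851
OR_MH = (4.1136 + 2.4761 + 30.4208) / (9.6105 + 11.8929 + 43.3851) = 37.0105 / 64.8886 = 0.57037

0.570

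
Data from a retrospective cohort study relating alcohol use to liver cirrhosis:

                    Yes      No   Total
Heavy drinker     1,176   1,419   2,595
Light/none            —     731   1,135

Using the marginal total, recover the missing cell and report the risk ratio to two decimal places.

The missing cell is in the unexposed row: 1135 − 731 = 404.
So a = 1176, b = 1419, c = 404, d = 731.
RR = [a/(a+b)] / [c/(c+d)] = (1176/2595) / (404/1135) = 0.45318/0.35595 = 1.27316

1.27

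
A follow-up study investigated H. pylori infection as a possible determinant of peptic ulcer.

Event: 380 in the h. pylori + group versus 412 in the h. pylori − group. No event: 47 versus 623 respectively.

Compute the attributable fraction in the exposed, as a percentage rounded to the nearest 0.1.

55.3

From the description: a = 380, b = 47, c = 412, d = 623.
Risk in exposed = 380/427 = 0.88993; risk in unexposed = 412/1035 = 0.39807.
RR = 0.88993/0.39807 = 2.23562
AR% = (RR − 1)/RR × 100 = (2.23562 − 1)/2.23562 × 100 = 55.2698%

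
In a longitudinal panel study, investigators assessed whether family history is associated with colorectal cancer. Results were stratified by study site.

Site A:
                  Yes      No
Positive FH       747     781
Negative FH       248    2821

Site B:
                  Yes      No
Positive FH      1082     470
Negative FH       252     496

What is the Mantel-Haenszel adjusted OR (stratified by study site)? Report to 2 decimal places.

7.39

OR_MH = Σ(aᵢdᵢ/nᵢ) / Σ(bᵢcᵢ/nᵢ), where nᵢ is the stratum total.
Stratum 1 (Site A): n = 4597; a·d/n = 747·2821/4597 = 458.4048; b·c/n = 781·248/4597 = 42.1336
Stratum 2 (Site B): n = 2300; a·d/n = 1082·496/2300 = 233.3357; b·c/n = 470·252/2300 = 51.4957
OR_MH = (458.4048 + 233.3357) / (42.1336 + 51.4957) = 691.7405 / 93.6292 = 7.38808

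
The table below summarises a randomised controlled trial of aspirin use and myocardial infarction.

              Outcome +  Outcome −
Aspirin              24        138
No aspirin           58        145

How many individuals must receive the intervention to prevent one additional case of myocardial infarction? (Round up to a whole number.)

Risk in treated group = 24/162 = 0.14815; risk in control = 58/203 = 0.28571.
Absolute risk reduction = 0.28571 − 0.14815 = 0.13757
NNT = 1 / ARR = 1 / 0.13757 = 7.269 → round up → 8

8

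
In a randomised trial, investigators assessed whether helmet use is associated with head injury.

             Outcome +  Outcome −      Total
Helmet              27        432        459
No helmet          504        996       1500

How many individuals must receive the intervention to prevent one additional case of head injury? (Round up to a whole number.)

4

Risk in treated group = 27/459 = 0.05882; risk in control = 504/1500 = 0.33600.
Absolute risk reduction = 0.33600 − 0.05882 = 0.27718
NNT = 1 / ARR = 1 / 0.27718 = 3.608 → round up → 4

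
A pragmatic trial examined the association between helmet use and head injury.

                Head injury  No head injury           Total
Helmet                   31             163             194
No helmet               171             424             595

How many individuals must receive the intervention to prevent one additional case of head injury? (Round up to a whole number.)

Risk in treated group = 31/194 = 0.15979; risk in control = 171/595 = 0.28739.
Absolute risk reduction = 0.28739 − 0.15979 = 0.12760
NNT = 1 / ARR = 1 / 0.12760 = 7.837 → round up → 8

8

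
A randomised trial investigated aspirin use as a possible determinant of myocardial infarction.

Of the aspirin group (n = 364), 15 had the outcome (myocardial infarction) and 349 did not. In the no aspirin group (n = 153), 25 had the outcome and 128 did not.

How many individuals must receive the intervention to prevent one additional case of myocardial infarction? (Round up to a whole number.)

Risk in treated group = 15/364 = 0.04121; risk in control = 25/153 = 0.16340.
Absolute risk reduction = 0.16340 − 0.04121 = 0.12219
NNT = 1 / ARR = 1 / 0.12219 = 8.184 → round up → 9

9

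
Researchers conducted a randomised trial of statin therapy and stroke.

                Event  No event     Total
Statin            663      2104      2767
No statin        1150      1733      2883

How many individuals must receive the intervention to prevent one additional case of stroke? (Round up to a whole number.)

7

Risk in treated group = 663/2767 = 0.23961; risk in control = 1150/2883 = 0.39889.
Absolute risk reduction = 0.39889 − 0.23961 = 0.15928
NNT = 1 / ARR = 1 / 0.15928 = 6.278 → round up → 7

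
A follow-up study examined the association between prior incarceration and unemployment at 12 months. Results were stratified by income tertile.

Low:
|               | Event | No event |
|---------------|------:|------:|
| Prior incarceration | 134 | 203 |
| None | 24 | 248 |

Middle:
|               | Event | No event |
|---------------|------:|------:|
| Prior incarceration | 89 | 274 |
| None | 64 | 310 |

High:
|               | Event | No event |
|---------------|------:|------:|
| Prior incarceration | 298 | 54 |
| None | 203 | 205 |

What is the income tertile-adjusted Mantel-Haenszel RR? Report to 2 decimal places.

1.91

RR_MH = Σ(aᵢ·n₀ᵢ/nᵢ) / Σ(cᵢ·n₁ᵢ/nᵢ), with n₁ᵢ = aᵢ+bᵢ (exposed), n₀ᵢ = cᵢ+dᵢ (unexposed), nᵢ = n₁ᵢ+n₀ᵢ.
Stratum 1 (Low): n₁ = 337, n₀ = 272, n = 609; a·n₀/n = 134·272/609 = 59.8489; c·n₁/n = 24·337/609 = 13.2808
Stratum 2 (Middle): n₁ = 363, n₀ = 374, n = 737; a·n₀/n = 89·374/737 = 45.1642; c·n₁/n = 64·363/737 = 31.5224
Stratum 3 (High): n₁ = 352, n₀ = 408, n = 760; a·n₀/n = 298·408/760 = 159.9789; c·n₁/n = 203·352/760 = 94.0211
RR_MH = (59.8489 + 45.1642 + 159.9789) / (13.2808 + 31.5224 + 94.0211) = 264.9921 / 138.8242 = 1.90883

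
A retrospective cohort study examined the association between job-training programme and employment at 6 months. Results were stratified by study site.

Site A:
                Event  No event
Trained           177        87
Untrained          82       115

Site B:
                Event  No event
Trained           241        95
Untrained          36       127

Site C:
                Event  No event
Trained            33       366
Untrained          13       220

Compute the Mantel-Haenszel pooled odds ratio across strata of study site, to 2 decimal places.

OR_MH = Σ(aᵢdᵢ/nᵢ) / Σ(bᵢcᵢ/nᵢ), where nᵢ is the stratum total.
Stratum 1 (Site A): n = 461; a·d/n = 177·115/461 = 44.1540; b·c/n = 87·82/461 = 15.4751
Stratum 2 (Site B): n = 499; a·d/n = 241·127/499 = 61.3367; b·c/n = 95·36/499 = 6.8537
Stratum 3 (Site C): n = 632; a·d/n = 33·220/632 = 11.4873; b·c/n = 366·13/632 = 7.5285
OR_MH = (44.1540 + 61.3367 + 11.4873) / (15.4751 + 6.8537 + 7.5285) = 116.9780 / 29.8572 = 3.91791

3.92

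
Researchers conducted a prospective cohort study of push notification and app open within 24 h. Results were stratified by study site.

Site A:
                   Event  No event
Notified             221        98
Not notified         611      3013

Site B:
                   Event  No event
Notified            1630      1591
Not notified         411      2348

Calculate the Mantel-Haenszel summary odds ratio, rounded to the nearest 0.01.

OR_MH = Σ(aᵢdᵢ/nᵢ) / Σ(bᵢcᵢ/nᵢ), where nᵢ is the stratum total.
Stratum 1 (Site A): n = 3943; a·d/n = 221·3013/3943 = 168.8747; b·c/n = 98·611/3943 = 15.1859
Stratum 2 (Site B): n = 5980; a·d/n = 1630·2348/5980 = 640.0067; b·c/n = 1591·411/5980 = 109.3480
OR_MH = (168.8747 + 640.0067) / (15.1859 + 109.3480) = 808.8814 / 124.5339 = 6.49527

6.50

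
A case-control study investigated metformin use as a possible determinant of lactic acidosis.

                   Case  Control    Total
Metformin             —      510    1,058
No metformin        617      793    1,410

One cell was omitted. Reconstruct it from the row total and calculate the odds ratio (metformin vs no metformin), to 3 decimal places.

1.381

The missing cell is in the exposed row: 1058 − 510 = 548.
So a = 548, b = 510, c = 617, d = 793.
OR = (a·d)/(b·c) = (548 × 793) / (510 × 617) = 434564 / 314670 = 1.38102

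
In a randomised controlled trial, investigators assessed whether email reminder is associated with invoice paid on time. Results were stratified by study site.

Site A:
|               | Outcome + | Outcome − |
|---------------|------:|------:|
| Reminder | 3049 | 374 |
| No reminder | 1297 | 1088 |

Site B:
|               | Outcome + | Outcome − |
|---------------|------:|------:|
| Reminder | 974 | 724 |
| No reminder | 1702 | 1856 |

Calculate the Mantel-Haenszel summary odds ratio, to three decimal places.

2.878

OR_MH = Σ(aᵢdᵢ/nᵢ) / Σ(bᵢcᵢ/nᵢ), where nᵢ is the stratum total.
Stratum 1 (Site A): n = 5808; a·d/n = 3049·1088/5808 = 571.1625; b·c/n = 374·1297/5808 = 83.5189
Stratum 2 (Site B): n = 5256; a·d/n = 974·1856/5256 = 343.9391; b·c/n = 724·1702/5256 = 234.4460
OR_MH = (571.1625 + 343.9391) / (83.5189 + 234.4460) = 915.1017 / 317.9649 = 2.87800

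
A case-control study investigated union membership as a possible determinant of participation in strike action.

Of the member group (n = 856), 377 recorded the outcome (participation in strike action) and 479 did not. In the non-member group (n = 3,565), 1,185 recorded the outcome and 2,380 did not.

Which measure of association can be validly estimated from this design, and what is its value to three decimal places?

1.581

From the description: a = 377, b = 479, c = 1185, d = 2380.
This is a case-control study: participants were sampled on outcome status, so risks in the source population cannot be estimated directly — relative risk is not valid here. The odds ratio is the appropriate measure.
OR = (a·d)/(b·c) = (377 × 2380) / (479 × 1185) = 897260 / 567615 = 1.58075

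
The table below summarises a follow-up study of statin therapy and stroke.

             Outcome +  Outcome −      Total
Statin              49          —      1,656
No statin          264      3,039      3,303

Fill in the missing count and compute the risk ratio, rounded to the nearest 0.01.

0.37

The missing cell is in the exposed row: 1656 − 49 = 1607.
So a = 49, b = 1607, c = 264, d = 3039.
RR = [a/(a+b)] / [c/(c+d)] = (49/1656) / (264/3303) = 0.02959/0.07993 = 0.37020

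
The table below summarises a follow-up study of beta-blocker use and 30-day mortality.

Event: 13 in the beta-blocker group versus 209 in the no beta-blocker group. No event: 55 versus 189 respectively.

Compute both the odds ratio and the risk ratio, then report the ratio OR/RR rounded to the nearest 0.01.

From the description: a = 13, b = 55, c = 209, d = 189.
OR = (13·189)/(55·209) = 2457/11495 = 0.21375
Risk in exposed = 13/68 = 0.19118; risk in unexposed = 209/398 = 0.52513; RR = 0.36406
OR/RR = 0.21375 / 0.36406 = 0.58712
The outcome is not rare, so the OR lies further from 1 than the RR.

0.59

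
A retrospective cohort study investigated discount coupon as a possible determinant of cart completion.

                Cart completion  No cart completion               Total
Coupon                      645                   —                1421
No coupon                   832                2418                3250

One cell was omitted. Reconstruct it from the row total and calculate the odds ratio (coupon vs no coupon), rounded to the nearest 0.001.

2.416

The missing cell is in the exposed row: 1421 − 645 = 776.
So a = 645, b = 776, c = 832, d = 2418.
OR = (a·d)/(b·c) = (645 × 2418) / (776 × 832) = 1559610 / 645632 = 2.41563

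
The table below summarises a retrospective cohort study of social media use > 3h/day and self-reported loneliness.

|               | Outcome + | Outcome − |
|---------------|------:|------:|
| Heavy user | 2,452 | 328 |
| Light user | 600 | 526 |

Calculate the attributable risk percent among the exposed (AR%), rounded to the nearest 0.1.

Cells: a = 2452, b = 328, c = 600, d = 526.
Risk in exposed = 2452/2780 = 0.88201; risk in unexposed = 600/1126 = 0.53286.
RR = 0.88201/0.53286 = 1.65525
AR% = (RR − 1)/RR × 100 = (1.65525 − 1)/1.65525 × 100 = 39.5861%

39.6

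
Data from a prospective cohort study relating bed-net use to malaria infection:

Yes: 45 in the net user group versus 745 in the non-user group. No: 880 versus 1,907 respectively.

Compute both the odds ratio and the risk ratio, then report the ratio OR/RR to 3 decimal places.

From the description: a = 45, b = 880, c = 745, d = 1907.
OR = (45·1907)/(880·745) = 85815/655600 = 0.13090
Risk in exposed = 45/925 = 0.04865; risk in unexposed = 745/2652 = 0.28092; RR = 0.17318
OR/RR = 0.13090 / 0.17318 = 0.75585
The outcome is not rare, so the OR lies further from 1 than the RR.

0.756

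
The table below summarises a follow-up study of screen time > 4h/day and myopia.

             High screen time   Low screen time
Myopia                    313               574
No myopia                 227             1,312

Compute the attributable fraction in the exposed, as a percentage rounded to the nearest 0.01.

Reading the table with exposure as columns: a = 313 (High screen time, case), b = 227 (High screen time, non-case), c = 574 (Low screen time, case), d = 1312.
Risk in exposed = 313/540 = 0.57963; risk in unexposed = 574/1886 = 0.30435.
RR = 0.57963/0.30435 = 1.90450
AR% = (RR − 1)/RR × 100 = (1.90450 − 1)/1.90450 × 100 = 47.4927%

47.49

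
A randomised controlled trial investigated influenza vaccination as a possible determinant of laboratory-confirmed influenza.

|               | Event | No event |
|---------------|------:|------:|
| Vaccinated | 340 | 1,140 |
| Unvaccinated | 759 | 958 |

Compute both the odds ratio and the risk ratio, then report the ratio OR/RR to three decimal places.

Cells: a = 340, b = 1140, c = 759, d = 958.
OR = (340·958)/(1140·759) = 325720/865260 = 0.37644
Risk in exposed = 340/1480 = 0.22973; risk in unexposed = 759/1717 = 0.44205; RR = 0.51969
OR/RR = 0.37644 / 0.51969 = 0.72436
The outcome is not rare, so the OR lies further from 1 than the RR.

0.724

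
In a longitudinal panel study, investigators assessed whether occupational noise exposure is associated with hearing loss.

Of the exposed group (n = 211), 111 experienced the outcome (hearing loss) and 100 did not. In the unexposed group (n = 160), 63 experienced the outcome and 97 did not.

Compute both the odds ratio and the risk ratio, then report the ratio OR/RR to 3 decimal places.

From the description: a = 111, b = 100, c = 63, d = 97.
OR = (111·97)/(100·63) = 10767/6300 = 1.70905
Risk in exposed = 111/211 = 0.52607; risk in unexposed = 63/160 = 0.39375; RR = 1.33604
OR/RR = 1.70905 / 1.33604 = 1.27919
The outcome is not rare, so the OR lies further from 1 than the RR.

1.279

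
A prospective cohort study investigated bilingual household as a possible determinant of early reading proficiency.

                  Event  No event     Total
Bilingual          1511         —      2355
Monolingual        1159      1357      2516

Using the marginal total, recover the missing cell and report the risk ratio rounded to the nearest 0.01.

The missing cell is in the exposed row: 2355 − 1511 = 844.
So a = 1511, b = 844, c = 1159, d = 1357.
RR = [a/(a+b)] / [c/(c+d)] = (1511/2355) / (1159/2516) = 0.64161/0.46065 = 1.39284

1.39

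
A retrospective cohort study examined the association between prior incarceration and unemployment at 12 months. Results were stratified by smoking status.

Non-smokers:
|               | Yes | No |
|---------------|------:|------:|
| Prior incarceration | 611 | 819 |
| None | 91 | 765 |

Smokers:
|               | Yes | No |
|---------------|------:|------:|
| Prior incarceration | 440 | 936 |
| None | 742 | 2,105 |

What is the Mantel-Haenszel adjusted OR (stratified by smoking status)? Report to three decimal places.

OR_MH = Σ(aᵢdᵢ/nᵢ) / Σ(bᵢcᵢ/nᵢ), where nᵢ is the stratum total.
Stratum 1 (Non-smokers): n = 2286; a·d/n = 611·765/2286 = 204.4685; b·c/n = 819·91/2286 = 32.6024
Stratum 2 (Smokers): n = 4223; a·d/n = 440·2105/4223 = 219.3228; b·c/n = 936·742/4223 = 164.4594
OR_MH = (204.4685 + 219.3228) / (32.6024 + 164.4594) = 423.7913 / 197.0618 = 2.15055

2.151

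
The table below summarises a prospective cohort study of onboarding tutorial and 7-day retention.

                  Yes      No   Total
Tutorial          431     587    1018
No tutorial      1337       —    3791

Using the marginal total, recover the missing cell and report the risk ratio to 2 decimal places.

1.20

The missing cell is in the unexposed row: 3791 − 1337 = 2454.
So a = 431, b = 587, c = 1337, d = 2454.
RR = [a/(a+b)] / [c/(c+d)] = (431/1018) / (1337/3791) = 0.42338/0.35268 = 1.20047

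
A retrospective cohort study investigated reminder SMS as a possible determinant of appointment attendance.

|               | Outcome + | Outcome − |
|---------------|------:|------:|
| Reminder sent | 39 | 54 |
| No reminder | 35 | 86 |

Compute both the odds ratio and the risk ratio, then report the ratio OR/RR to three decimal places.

1.224

Cells: a = 39, b = 54, c = 35, d = 86.
OR = (39·86)/(54·35) = 3354/1890 = 1.77460
Risk in exposed = 39/93 = 0.41935; risk in unexposed = 35/121 = 0.28926; RR = 1.44977
OR/RR = 1.77460 / 1.44977 = 1.22406
The outcome is not rare, so the OR lies further from 1 than the RR.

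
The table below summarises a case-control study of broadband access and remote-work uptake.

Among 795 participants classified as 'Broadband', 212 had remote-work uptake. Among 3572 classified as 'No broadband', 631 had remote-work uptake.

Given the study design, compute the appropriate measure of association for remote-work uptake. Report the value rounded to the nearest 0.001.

1.695

From the description: a = 212, b = 583, c = 631, d = 2941.
This is a case-control study: participants were sampled on outcome status, so risks in the source population cannot be estimated directly — relative risk is not valid here. The odds ratio is the appropriate measure.
OR = (a·d)/(b·c) = (212 × 2941) / (583 × 631) = 623492 / 367873 = 1.69486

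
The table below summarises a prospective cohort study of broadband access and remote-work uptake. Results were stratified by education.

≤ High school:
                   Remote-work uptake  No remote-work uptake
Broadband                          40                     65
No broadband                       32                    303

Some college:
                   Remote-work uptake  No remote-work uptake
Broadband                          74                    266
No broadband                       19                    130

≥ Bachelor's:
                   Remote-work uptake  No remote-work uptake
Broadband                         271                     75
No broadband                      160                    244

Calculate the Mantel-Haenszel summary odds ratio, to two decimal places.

OR_MH = Σ(aᵢdᵢ/nᵢ) / Σ(bᵢcᵢ/nᵢ), where nᵢ is the stratum total.
Stratum 1 (≤ High school): n = 440; a·d/n = 40·303/440 = 27.5455; b·c/n = 65·32/440 = 4.7273
Stratum 2 (Some college): n = 489; a·d/n = 74·130/489 = 19.6728; b·c/n = 266·19/489 = 10.3354
Stratum 3 (≥ Bachelor's): n = 750; a·d/n = 271·244/750 = 88.1653; b·c/n = 75·160/750 = 16.0000
OR_MH = (27.5455 + 19.6728 + 88.1653) / (4.7273 + 10.3354 + 16.0000) = 135.3836 / 31.0627 = 4.35840

4.36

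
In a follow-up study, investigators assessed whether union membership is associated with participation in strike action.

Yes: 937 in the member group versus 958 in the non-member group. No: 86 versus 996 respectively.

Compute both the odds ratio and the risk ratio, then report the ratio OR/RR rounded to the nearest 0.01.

From the description: a = 937, b = 86, c = 958, d = 996.
OR = (937·996)/(86·958) = 933252/82388 = 11.32752
Risk in exposed = 937/1023 = 0.91593; risk in unexposed = 958/1954 = 0.49028; RR = 1.86820
OR/RR = 11.32752 / 1.86820 = 6.06334
The outcome is not rare, so the OR lies further from 1 than the RR.

6.06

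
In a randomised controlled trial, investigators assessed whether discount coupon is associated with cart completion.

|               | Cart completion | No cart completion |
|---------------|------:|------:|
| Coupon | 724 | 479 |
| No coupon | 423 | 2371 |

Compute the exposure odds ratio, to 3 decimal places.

Cells: a = 724, b = 479, c = 423, d = 2371.
OR = (a·d)/(b·c) = (724 × 2371) / (479 × 423) = 1716604 / 202617 = 8.47216
The odds of cart completion are about 8.47 times as high in the coupon group.

8.472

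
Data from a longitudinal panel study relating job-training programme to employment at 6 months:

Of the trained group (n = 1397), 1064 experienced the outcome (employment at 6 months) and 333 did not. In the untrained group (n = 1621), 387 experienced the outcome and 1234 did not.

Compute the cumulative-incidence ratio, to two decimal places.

From the description: a = 1064, b = 333, c = 387, d = 1234.
Risk in exposed = 1064/1397 = 0.76163; risk in unexposed = 387/1621 = 0.23874.
RR = 0.76163 / 0.23874 = 3.19020
The risk among the exposed is 3.19 times that among the unexposed.

3.19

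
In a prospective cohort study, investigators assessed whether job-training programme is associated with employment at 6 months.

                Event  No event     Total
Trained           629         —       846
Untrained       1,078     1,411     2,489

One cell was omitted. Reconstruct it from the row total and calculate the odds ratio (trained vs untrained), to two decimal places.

The missing cell is in the exposed row: 846 − 629 = 217.
So a = 629, b = 217, c = 1078, d = 1411.
OR = (a·d)/(b·c) = (629 × 1411) / (217 × 1078) = 887519 / 233926 = 3.79402

3.79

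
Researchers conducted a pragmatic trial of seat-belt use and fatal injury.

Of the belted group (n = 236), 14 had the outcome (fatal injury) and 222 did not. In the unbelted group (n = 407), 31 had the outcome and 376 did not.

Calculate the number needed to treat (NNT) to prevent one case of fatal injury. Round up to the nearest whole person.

60

Risk in treated group = 14/236 = 0.05932; risk in control = 31/407 = 0.07617.
Absolute risk reduction = 0.07617 − 0.05932 = 0.01685
NNT = 1 / ARR = 1 / 0.01685 = 59.365 → round up → 60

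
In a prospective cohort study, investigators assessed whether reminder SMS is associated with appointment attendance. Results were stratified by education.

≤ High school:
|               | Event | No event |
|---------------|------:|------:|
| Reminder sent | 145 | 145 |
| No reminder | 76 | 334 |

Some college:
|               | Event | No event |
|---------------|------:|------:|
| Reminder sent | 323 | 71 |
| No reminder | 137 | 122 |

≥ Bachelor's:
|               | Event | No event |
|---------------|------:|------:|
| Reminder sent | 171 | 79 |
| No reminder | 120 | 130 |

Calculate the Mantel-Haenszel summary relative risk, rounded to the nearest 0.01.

1.71

RR_MH = Σ(aᵢ·n₀ᵢ/nᵢ) / Σ(cᵢ·n₁ᵢ/nᵢ), with n₁ᵢ = aᵢ+bᵢ (exposed), n₀ᵢ = cᵢ+dᵢ (unexposed), nᵢ = n₁ᵢ+n₀ᵢ.
Stratum 1 (≤ High school): n₁ = 290, n₀ = 410, n = 700; a·n₀/n = 145·410/700 = 84.9286; c·n₁/n = 76·290/700 = 31.4857
Stratum 2 (Some college): n₁ = 394, n₀ = 259, n = 653; a·n₀/n = 323·259/653 = 128.1118; c·n₁/n = 137·394/653 = 82.6616
Stratum 3 (≥ Bachelor's): n₁ = 250, n₀ = 250, n = 500; a·n₀/n = 171·250/500 = 85.5000; c·n₁/n = 120·250/500 = 60.0000
RR_MH = (84.9286 + 128.1118 + 85.5000) / (31.4857 + 82.6616 + 60.0000) = 298.5404 / 174.1473 = 1.71430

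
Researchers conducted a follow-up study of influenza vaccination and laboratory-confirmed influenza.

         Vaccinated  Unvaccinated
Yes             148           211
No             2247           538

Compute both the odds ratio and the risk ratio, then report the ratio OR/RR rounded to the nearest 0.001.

0.766

Reading the table with exposure as columns: a = 148 (Vaccinated, case), b = 2247 (Vaccinated, non-case), c = 211 (Unvaccinated, case), d = 538.
OR = (148·538)/(2247·211) = 79624/474117 = 0.16794
Risk in exposed = 148/2395 = 0.06180; risk in unexposed = 211/749 = 0.28171; RR = 0.21936
OR/RR = 0.16794 / 0.21936 = 0.76560
The outcome is not rare, so the OR lies further from 1 than the RR.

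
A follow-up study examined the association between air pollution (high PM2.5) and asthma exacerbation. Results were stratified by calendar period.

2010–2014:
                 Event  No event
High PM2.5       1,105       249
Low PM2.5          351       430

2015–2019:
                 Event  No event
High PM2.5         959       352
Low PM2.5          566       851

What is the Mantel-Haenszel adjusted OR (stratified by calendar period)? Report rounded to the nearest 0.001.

4.578

OR_MH = Σ(aᵢdᵢ/nᵢ) / Σ(bᵢcᵢ/nᵢ), where nᵢ is the stratum total.
Stratum 1 (2010–2014): n = 2135; a·d/n = 1105·430/2135 = 222.5527; b·c/n = 249·351/2135 = 40.9363
Stratum 2 (2015–2019): n = 2728; a·d/n = 959·851/2728 = 299.1602; b·c/n = 352·566/2728 = 73.0323
OR_MH = (222.5527 + 299.1602) / (40.9363 + 73.0323) = 521.7129 / 113.9686 = 4.57769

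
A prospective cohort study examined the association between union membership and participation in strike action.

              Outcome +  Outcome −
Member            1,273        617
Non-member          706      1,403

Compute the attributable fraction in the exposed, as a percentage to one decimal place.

Cells: a = 1273, b = 617, c = 706, d = 1403.
Risk in exposed = 1273/1890 = 0.67354; risk in unexposed = 706/2109 = 0.33476.
RR = 0.67354/0.33476 = 2.01205
AR% = (RR − 1)/RR × 100 = (2.01205 − 1)/2.01205 × 100 = 50.2994%

50.3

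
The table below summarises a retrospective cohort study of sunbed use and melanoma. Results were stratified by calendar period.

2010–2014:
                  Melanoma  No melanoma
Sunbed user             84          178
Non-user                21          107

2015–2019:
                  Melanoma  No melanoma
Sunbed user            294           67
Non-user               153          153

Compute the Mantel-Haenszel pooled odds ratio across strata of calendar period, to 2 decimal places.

OR_MH = Σ(aᵢdᵢ/nᵢ) / Σ(bᵢcᵢ/nᵢ), where nᵢ is the stratum total.
Stratum 1 (2010–2014): n = 390; a·d/n = 84·107/390 = 23.0462; b·c/n = 178·21/390 = 9.5846
Stratum 2 (2015–2019): n = 667; a·d/n = 294·153/667 = 67.4393; b·c/n = 67·153/667 = 15.3688
OR_MH = (23.0462 + 67.4393) / (9.5846 + 15.3688) = 90.4854 / 24.9534 = 3.62617

3.63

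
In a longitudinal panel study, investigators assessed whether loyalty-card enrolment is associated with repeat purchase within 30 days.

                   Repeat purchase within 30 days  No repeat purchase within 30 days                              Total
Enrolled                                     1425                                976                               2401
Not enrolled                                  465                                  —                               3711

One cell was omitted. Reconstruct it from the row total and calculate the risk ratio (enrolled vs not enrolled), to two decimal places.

The missing cell is in the unexposed row: 3711 − 465 = 3246.
So a = 1425, b = 976, c = 465, d = 3246.
RR = [a/(a+b)] / [c/(c+d)] = (1425/2401) / (465/3711) = 0.59350/0.12530 = 4.73653

4.74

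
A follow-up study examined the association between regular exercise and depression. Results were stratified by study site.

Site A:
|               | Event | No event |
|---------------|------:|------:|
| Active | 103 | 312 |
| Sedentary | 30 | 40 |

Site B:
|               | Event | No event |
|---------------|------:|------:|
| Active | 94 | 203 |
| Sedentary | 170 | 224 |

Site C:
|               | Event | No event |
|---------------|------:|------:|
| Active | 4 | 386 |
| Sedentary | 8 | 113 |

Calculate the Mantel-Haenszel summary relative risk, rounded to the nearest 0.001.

RR_MH = Σ(aᵢ·n₀ᵢ/nᵢ) / Σ(cᵢ·n₁ᵢ/nᵢ), with n₁ᵢ = aᵢ+bᵢ (exposed), n₀ᵢ = cᵢ+dᵢ (unexposed), nᵢ = n₁ᵢ+n₀ᵢ.
Stratum 1 (Site A): n₁ = 415, n₀ = 70, n = 485; a·n₀/n = 103·70/485 = 14.8660; c·n₁/n = 30·415/485 = 25.6701
Stratum 2 (Site B): n₁ = 297, n₀ = 394, n = 691; a·n₀/n = 94·394/691 = 53.5977; c·n₁/n = 170·297/691 = 73.0680
Stratum 3 (Site C): n₁ = 390, n₀ = 121, n = 511; a·n₀/n = 4·121/511 = 0.9472; c·n₁/n = 8·390/511 = 6.1057
RR_MH = (14.8660 + 53.5977 + 0.9472) / (25.6701 + 73.0680 + 6.1057) = 69.4108 / 104.8438 = 0.66204

0.662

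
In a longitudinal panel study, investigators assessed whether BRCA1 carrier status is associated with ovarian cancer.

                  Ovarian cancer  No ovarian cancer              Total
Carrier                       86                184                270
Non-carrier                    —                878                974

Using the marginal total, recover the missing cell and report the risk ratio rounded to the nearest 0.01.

3.23

The missing cell is in the unexposed row: 974 − 878 = 96.
So a = 86, b = 184, c = 96, d = 878.
RR = [a/(a+b)] / [c/(c+d)] = (86/270) / (96/974) = 0.31852/0.09856 = 3.23164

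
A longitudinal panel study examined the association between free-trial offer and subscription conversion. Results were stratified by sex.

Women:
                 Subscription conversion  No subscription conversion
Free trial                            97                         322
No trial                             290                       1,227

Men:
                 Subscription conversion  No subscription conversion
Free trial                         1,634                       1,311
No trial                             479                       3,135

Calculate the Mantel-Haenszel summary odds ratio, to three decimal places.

5.852

OR_MH = Σ(aᵢdᵢ/nᵢ) / Σ(bᵢcᵢ/nᵢ), where nᵢ is the stratum total.
Stratum 1 (Women): n = 1936; a·d/n = 97·1227/1936 = 61.4768; b·c/n = 322·290/1936 = 48.2335
Stratum 2 (Men): n = 6559; a·d/n = 1634·3135/6559 = 781.0017; b·c/n = 1311·479/6559 = 95.7416
OR_MH = (61.4768 + 781.0017) / (48.2335 + 95.7416) = 842.4784 / 143.9750 = 5.85156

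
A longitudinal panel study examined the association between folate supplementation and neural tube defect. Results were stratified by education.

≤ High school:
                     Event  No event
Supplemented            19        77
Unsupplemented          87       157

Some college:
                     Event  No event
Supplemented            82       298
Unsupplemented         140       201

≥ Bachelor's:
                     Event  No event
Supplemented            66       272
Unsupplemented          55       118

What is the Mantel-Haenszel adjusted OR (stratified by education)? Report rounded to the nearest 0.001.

OR_MH = Σ(aᵢdᵢ/nᵢ) / Σ(bᵢcᵢ/nᵢ), where nᵢ is the stratum total.
Stratum 1 (≤ High school): n = 340; a·d/n = 19·157/340 = 8.7735; b·c/n = 77·87/340 = 19.7029
Stratum 2 (Some college): n = 721; a·d/n = 82·201/721 = 22.8599; b·c/n = 298·140/721 = 57.8641
Stratum 3 (≥ Bachelor's): n = 511; a·d/n = 66·118/511 = 15.2407; b·c/n = 272·55/511 = 29.2759
OR_MH = (8.7735 + 22.8599 + 15.2407) / (19.7029 + 57.8641 + 29.2759) = 46.8742 / 106.8429 = 0.43872

0.439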